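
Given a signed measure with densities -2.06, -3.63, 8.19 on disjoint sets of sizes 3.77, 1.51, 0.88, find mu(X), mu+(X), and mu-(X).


Step 1: Compute signed measure on each set:
  Set 1: -2.06 * 3.77 = -7.7662
  Set 2: -3.63 * 1.51 = -5.4813
  Set 3: 8.19 * 0.88 = 7.2072
Step 2: Total signed measure = (-7.7662) + (-5.4813) + (7.2072)
     = -6.0403
Step 3: Positive part mu+(X) = sum of positive contributions = 7.2072
Step 4: Negative part mu-(X) = |sum of negative contributions| = 13.2475


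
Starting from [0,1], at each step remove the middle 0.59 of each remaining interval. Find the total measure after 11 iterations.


Step 1: At each step, fraction remaining = 1 - 0.59 = 0.41
Step 2: After 11 steps, measure = (0.41)^11
Result = 5.503290e-05


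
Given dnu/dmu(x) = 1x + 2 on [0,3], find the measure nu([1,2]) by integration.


nu(A) = integral_A (dnu/dmu) dmu = integral_1^2 (1x + 2) dx
Step 1: Antiderivative F(x) = (1/2)x^2 + 2x
Step 2: F(2) = (1/2)*2^2 + 2*2 = 2 + 4 = 6
Step 3: F(1) = (1/2)*1^2 + 2*1 = 0.5 + 2 = 2.5
Step 4: nu([1,2]) = F(2) - F(1) = 6 - 2.5 = 3.5


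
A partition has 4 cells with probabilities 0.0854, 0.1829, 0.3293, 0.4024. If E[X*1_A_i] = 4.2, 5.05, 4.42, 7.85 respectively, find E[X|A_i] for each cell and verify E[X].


For each cell A_i: E[X|A_i] = E[X*1_A_i] / P(A_i)
Step 1: E[X|A_1] = 4.2 / 0.0854 = 49.180328
Step 2: E[X|A_2] = 5.05 / 0.1829 = 27.610716
Step 3: E[X|A_3] = 4.42 / 0.3293 = 13.422411
Step 4: E[X|A_4] = 7.85 / 0.4024 = 19.507952
Verification: E[X] = sum E[X*1_A_i] = 4.2 + 5.05 + 4.42 + 7.85 = 21.52


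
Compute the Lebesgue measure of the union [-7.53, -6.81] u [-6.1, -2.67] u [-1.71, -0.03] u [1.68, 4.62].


For pairwise disjoint intervals, m(union) = sum of lengths.
= (-6.81 - -7.53) + (-2.67 - -6.1) + (-0.03 - -1.71) + (4.62 - 1.68)
= 0.72 + 3.43 + 1.68 + 2.94
= 8.77


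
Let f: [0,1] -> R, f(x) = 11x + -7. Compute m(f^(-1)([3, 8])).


f^(-1)([3, 8]) = {x : 3 <= 11x + -7 <= 8}
Solving: (3 - -7)/11 <= x <= (8 - -7)/11
= [0.909091, 1.363636]
Intersecting with [0,1]: [0.909091, 1]
Measure = 1 - 0.909091 = 0.090909


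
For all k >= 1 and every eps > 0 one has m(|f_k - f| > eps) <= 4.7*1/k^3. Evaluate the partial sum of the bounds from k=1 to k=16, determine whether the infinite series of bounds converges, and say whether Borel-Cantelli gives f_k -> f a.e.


Step 1: List the terms 4.7*1/k^3 for k = 1 to 16:
  k=1: 4.7
  k=2: 0.5875
  k=3: 0.174074
  k=4: 0.073438
  k=5: 0.0376
  k=6: 0.021759
  k=7: 0.013703
  k=8: 0.00918
  k=9: 0.006447
  k=10: 0.0047
  k=11: 0.003531
  k=12: 0.00272
  k=13: 0.002139
  k=14: 0.001713
  k=15: 0.001393
  k=16: 0.001147
Step 2: Partial sum = 4.7 + 0.5875 + 0.174074 + 0.073438 + 0.0376 + 0.021759 + 0.013703 + 0.00918 + 0.006447 + 0.0047 + 0.003531 + 0.00272 + 0.002139 + 0.001713 + 0.001393 + 0.001147
     = 5.641044
Step 3: The full series sum_(k>=1) 4.7*1/k^3 converges (p-series with p = 3 > 1; a constant multiple of a convergent series converges).
Step 4: Fix eps > 0. Since sum_k m(|f_k - f| > eps) < infinity, the Borel-Cantelli lemma gives
        m(limsup_k {|f_k - f| > eps}) = 0, i.e. for a.e. x, |f_k(x) - f(x)| <= eps for all large k.
        Applying this with eps = 1/j for j = 1, 2, ... and intersecting the countably many full-measure sets,
        for a.e. x we get limsup_k |f_k(x) - f(x)| <= 1/j for every j, hence f_k -> f almost everywhere.
Conclusion: series converges; Borel-Cantelli yields f_k -> f a.e.


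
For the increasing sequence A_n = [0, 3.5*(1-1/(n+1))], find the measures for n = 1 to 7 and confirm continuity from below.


By continuity of measure from below: if A_n increases to A, then m(A_n) -> m(A).
Here A = [0, 3.5], so m(A) = 3.5
Step 1: a_1 = 3.5*(1 - 1/2) = 1.75, m(A_1) = 1.75
Step 2: a_2 = 3.5*(1 - 1/3) = 2.3333, m(A_2) = 2.3333
Step 3: a_3 = 3.5*(1 - 1/4) = 2.625, m(A_3) = 2.625
Step 4: a_4 = 3.5*(1 - 1/5) = 2.8, m(A_4) = 2.8
Step 5: a_5 = 3.5*(1 - 1/6) = 2.9167, m(A_5) = 2.9167
Step 6: a_6 = 3.5*(1 - 1/7) = 3, m(A_6) = 3
Step 7: a_7 = 3.5*(1 - 1/8) = 3.0625, m(A_7) = 3.0625
Limit: m(A_n) -> m([0,3.5]) = 3.5


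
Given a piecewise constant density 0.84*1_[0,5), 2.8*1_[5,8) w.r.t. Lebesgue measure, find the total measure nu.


Integrate each piece of the Radon-Nikodym derivative:
Step 1: integral_0^5 0.84 dx = 0.84*(5-0) = 0.84*5 = 4.2
Step 2: integral_5^8 2.8 dx = 2.8*(8-5) = 2.8*3 = 8.4
Total: 4.2 + 8.4 = 12.6


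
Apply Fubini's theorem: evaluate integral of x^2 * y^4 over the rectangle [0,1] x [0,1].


By Fubini's theorem, the double integral factors as a product of single integrals:
Step 1: integral_0^1 x^2 dx = [x^3/3] from 0 to 1
     = 1^3/3 = 0.333333
Step 2: integral_0^1 y^4 dy = [y^5/5] from 0 to 1
     = 1^5/5 = 0.2
Step 3: Double integral = 0.333333 * 0.2 = 0.066667


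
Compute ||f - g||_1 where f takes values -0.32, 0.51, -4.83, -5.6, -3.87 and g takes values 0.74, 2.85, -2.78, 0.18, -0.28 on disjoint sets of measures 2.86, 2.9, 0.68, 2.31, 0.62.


Step 1: Compute differences f_i - g_i:
  -0.32 - 0.74 = -1.06
  0.51 - 2.85 = -2.34
  -4.83 - -2.78 = -2.05
  -5.6 - 0.18 = -5.78
  -3.87 - -0.28 = -3.59
Step 2: Compute |diff|^1 * measure for each set:
  |-1.06|^1 * 2.86 = 1.06 * 2.86 = 3.0316
  |-2.34|^1 * 2.9 = 2.34 * 2.9 = 6.786
  |-2.05|^1 * 0.68 = 2.05 * 0.68 = 1.394
  |-5.78|^1 * 2.31 = 5.78 * 2.31 = 13.3518
  |-3.59|^1 * 0.62 = 3.59 * 0.62 = 2.2258
Step 3: Sum = 26.7892
Step 4: ||f-g||_1 = (26.7892)^(1/1) = 26.7892


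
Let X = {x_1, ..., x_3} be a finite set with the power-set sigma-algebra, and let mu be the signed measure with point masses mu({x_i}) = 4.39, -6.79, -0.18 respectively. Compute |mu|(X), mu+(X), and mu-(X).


Step 1: Every measurable set is a union of atoms (the cells / points), so a Hahn decomposition is
  obtained by grouping atoms by sign: P = union of atoms with mu > 0, N = union of the remaining atoms.
  Atoms in P (indices): 1;  atoms in N (indices): 2, 3
  Positive values: 4.39
  Negative values: -6.79, -0.18
Step 2: mu+(X) = mu(P) = sum of positive atom values = 4.39
Step 3: mu-(X) = -mu(N) = sum of |negative atom values| = 6.97
Step 4: |mu|(X) = mu+(X) + mu-(X) = 4.39 + 6.97 = 11.36


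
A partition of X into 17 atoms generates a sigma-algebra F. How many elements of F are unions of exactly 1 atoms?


Each element of F is a union of some subset of the 17 atoms.
Elements that are unions of exactly 1 atoms correspond to 1-element subsets of the 17 atoms.
Count = C(17, 1) = 17! / (1! * 16!) = 17.


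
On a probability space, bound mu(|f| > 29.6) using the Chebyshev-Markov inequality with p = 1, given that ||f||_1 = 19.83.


Chebyshev/Markov inequality: mu(|f| > eps) <= (||f||_p / eps)^p
Step 1: ||f||_1 / eps = 19.83 / 29.6 = 0.669932
Step 2: Raise to power p = 1:
  (0.669932)^1 = 0.669932
Step 3: Therefore mu(|f| > 29.6) <= 0.669932


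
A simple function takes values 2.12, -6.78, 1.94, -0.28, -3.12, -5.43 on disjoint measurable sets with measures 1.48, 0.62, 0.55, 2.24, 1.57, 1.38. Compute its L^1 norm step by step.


Step 1: Compute |f_i|^1 for each value:
  |2.12|^1 = 2.12
  |-6.78|^1 = 6.78
  |1.94|^1 = 1.94
  |-0.28|^1 = 0.28
  |-3.12|^1 = 3.12
  |-5.43|^1 = 5.43
Step 2: Multiply by measures and sum:
  2.12 * 1.48 = 3.1376
  6.78 * 0.62 = 4.2036
  1.94 * 0.55 = 1.067
  0.28 * 2.24 = 0.6272
  3.12 * 1.57 = 4.8984
  5.43 * 1.38 = 7.4934
Sum = 3.1376 + 4.2036 + 1.067 + 0.6272 + 4.8984 + 7.4934 = 21.4272
Step 3: Take the p-th root:
||f||_1 = (21.4272)^(1/1) = 21.4272


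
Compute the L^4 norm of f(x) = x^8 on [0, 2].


Step 1: ||f||_4 = (integral_0^2 |x^8|^4 dx)^(1/4)
     = (integral_0^2 x^32 dx)^(1/4)
Step 2: integral_0^2 x^32 dx = [x^33/(33)] from 0 to 2 = 2^33/33
     = 8589934592/33 = 2.603010e+08
Step 3: ||f||_4 = (2.603010e+08)^(1/4) = 127.019085


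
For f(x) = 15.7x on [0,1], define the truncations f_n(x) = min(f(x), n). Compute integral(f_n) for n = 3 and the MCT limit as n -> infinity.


f(x) = 15.7x on [0,1]; f_n(x) = min(15.7x, n). At n = 3:
Step 1: f(x) reaches 3 at x = 3/15.7 = 0.191083
Step 2: integral(f_3) = integral(15.7x, 0, 0.191083) + integral(3, 0.191083, 1)
       = 15.7*0.191083^2/2 + 3*(1 - 0.191083)
       = 0.286624 + 2.426752
       = 2.713376
Step 3: As n -> infinity, f_n increases to f, so by MCT integral(f_n) -> integral(f) = 15.7/2 = 7.85.
Convergence: integral(f_3) = 2.713376 -> 7.85 as n -> infinity


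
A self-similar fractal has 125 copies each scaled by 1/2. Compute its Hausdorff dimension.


For a self-similar set with N copies scaled by 1/r:
dim_H = log(N)/log(r) = log(125)/log(2)
= 4.828314/0.693147
= 6.965784


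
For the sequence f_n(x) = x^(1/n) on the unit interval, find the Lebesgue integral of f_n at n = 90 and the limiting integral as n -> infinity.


At n = 90: f_90(x) = x^(1/90).
Step 1: integral(x^(1/90), 0, 1) = [x^(1/90+1) / (1/90+1)] from 0 to 1
     = 1 / (1/90 + 1) = 1 / ((90+1)/90) = 90/(90+1)
     = 90/91 = 0.989011
Step 2: As n -> infinity, f_n(x) = x^(1/n) -> 1 for x in (0,1], and f_n is increasing in n.
By MCT, lim_n integral(f_n) = integral(lim_n f_n) = integral(1, 0, 1) = 1.
Step 3: Verify convergence: 90/91 = 0.989011 -> 1


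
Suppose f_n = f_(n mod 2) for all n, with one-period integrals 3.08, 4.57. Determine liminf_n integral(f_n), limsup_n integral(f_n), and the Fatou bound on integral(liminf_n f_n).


The sequence (integral(f_n)) is periodic with period 2, repeating the values 3.08, 4.57 indefinitely.
Step 1: For a periodic sequence, every tail (a_m, a_(m+1), ...) contains all 2 period values infinitely often.
Step 2: Hence inf of every tail = min of the period values = min(3.08, 4.57) = 3.08.
        liminf_n integral(f_n) = sup over m of (inf of tail from m) = 3.08.
Step 3: Similarly sup of every tail = max of the period values = 4.57.
        limsup_n integral(f_n) = 4.57.
Step 4: Fatou's lemma: integral(liminf_n f_n) <= liminf_n integral(f_n) = 3.08.
        So the integral of the pointwise liminf is at most 3.08.


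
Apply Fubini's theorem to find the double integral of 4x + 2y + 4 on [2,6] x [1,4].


By Fubini, integrate in x first, then y.
Step 1: Fix y, integrate over x in [2,6]:
  integral(4x + 2y + 4, x=2..6)
  = 4*(6^2 - 2^2)/2 + (2y + 4)*(6 - 2)
  = 64 + (2y + 4)*4
  = 64 + 8y + 16
  = 80 + 8y
Step 2: Integrate over y in [1,4]:
  integral(80 + 8y, y=1..4)
  = 80*3 + 8*(4^2 - 1^2)/2
  = 240 + 60
  = 300


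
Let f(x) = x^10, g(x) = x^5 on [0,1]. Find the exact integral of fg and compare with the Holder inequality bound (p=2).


Step 1: Exact integral of f*g = integral(x^15, 0, 1) = 1/16
     = 0.0625
Step 2: Holder bound with p=2, q=2:
  ||f||_p = (integral x^20 dx)^(1/2) = (1/21)^(1/2) = 0.218218
  ||g||_q = (integral x^10 dx)^(1/2) = (1/11)^(1/2) = 0.301511
Step 3: Holder bound = ||f||_p * ||g||_q = 0.218218 * 0.301511 = 0.065795
Verification: 0.0625 <= 0.065795 (Holder holds)


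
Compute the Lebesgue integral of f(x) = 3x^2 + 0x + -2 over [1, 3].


The Lebesgue integral of a Riemann-integrable function agrees with the Riemann integral.
Antiderivative F(x) = (3/3)x^3 + (0/2)x^2 + -2x
F(3) = (3/3)*3^3 + (0/2)*3^2 + -2*3
     = (3/3)*27 + (0/2)*9 + -2*3
     = 27 + 0.0 + -6
     = 21
F(1) = -1
Integral = F(3) - F(1) = 21 - -1 = 22


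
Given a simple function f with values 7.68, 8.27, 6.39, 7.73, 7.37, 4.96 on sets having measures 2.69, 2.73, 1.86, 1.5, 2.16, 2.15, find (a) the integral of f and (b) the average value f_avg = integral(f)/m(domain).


Step 1: Integral = sum(value_i * measure_i)
= 7.68*2.69 + 8.27*2.73 + 6.39*1.86 + 7.73*1.5 + 7.37*2.16 + 4.96*2.15
= 20.6592 + 22.5771 + 11.8854 + 11.595 + 15.9192 + 10.664
= 93.2999
Step 2: Total measure of domain = 2.69 + 2.73 + 1.86 + 1.5 + 2.16 + 2.15 = 13.09
Step 3: Average value = 93.2999 / 13.09 = 7.127571


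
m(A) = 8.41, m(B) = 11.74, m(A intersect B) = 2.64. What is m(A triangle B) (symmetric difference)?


m(A Delta B) = m(A) + m(B) - 2*m(A n B)
= 8.41 + 11.74 - 2*2.64
= 8.41 + 11.74 - 5.28
= 14.87


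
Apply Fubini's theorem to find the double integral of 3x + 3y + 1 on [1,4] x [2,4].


By Fubini, integrate in x first, then y.
Step 1: Fix y, integrate over x in [1,4]:
  integral(3x + 3y + 1, x=1..4)
  = 3*(4^2 - 1^2)/2 + (3y + 1)*(4 - 1)
  = 22.5 + (3y + 1)*3
  = 22.5 + 9y + 3
  = 25.5 + 9y
Step 2: Integrate over y in [2,4]:
  integral(25.5 + 9y, y=2..4)
  = 25.5*2 + 9*(4^2 - 2^2)/2
  = 51 + 54
  = 105


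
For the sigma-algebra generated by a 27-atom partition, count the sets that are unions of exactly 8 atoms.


Each element of F is a union of some subset of the 27 atoms.
Elements that are unions of exactly 8 atoms correspond to 8-element subsets of the 27 atoms.
Count = C(27, 8) = 27! / (8! * 19!) = 2220075.


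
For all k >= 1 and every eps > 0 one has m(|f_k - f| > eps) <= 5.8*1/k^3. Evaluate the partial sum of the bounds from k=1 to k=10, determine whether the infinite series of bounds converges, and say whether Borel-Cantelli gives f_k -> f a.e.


Step 1: List the terms 5.8*1/k^3 for k = 1 to 10:
  k=1: 5.8
  k=2: 0.725
  k=3: 0.214815
  k=4: 0.090625
  k=5: 0.0464
  k=6: 0.026852
  k=7: 0.01691
  k=8: 0.011328
  k=9: 0.007956
  k=10: 0.0058
Step 2: Partial sum = 5.8 + 0.725 + 0.214815 + 0.090625 + 0.0464 + 0.026852 + 0.01691 + 0.011328 + 0.007956 + 0.0058
     = 6.945686
Step 3: The full series sum_(k>=1) 5.8*1/k^3 converges (p-series with p = 3 > 1; a constant multiple of a convergent series converges).
Step 4: Fix eps > 0. Since sum_k m(|f_k - f| > eps) < infinity, the Borel-Cantelli lemma gives
        m(limsup_k {|f_k - f| > eps}) = 0, i.e. for a.e. x, |f_k(x) - f(x)| <= eps for all large k.
        Applying this with eps = 1/j for j = 1, 2, ... and intersecting the countably many full-measure sets,
        for a.e. x we get limsup_k |f_k(x) - f(x)| <= 1/j for every j, hence f_k -> f almost everywhere.
Conclusion: series converges; Borel-Cantelli yields f_k -> f a.e.


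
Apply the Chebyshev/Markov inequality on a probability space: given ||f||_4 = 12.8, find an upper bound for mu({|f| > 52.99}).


Chebyshev/Markov inequality: mu(|f| > eps) <= (||f||_p / eps)^p
Step 1: ||f||_4 / eps = 12.8 / 52.99 = 0.241555
Step 2: Raise to power p = 4:
  (0.241555)^4 = 0.003405
Step 3: Therefore mu(|f| > 52.99) <= 0.003405


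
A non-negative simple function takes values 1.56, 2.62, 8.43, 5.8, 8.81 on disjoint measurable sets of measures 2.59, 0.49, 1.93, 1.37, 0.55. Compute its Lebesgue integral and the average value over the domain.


Step 1: Integral = sum(value_i * measure_i)
= 1.56*2.59 + 2.62*0.49 + 8.43*1.93 + 5.8*1.37 + 8.81*0.55
= 4.0404 + 1.2838 + 16.2699 + 7.946 + 4.8455
= 34.3856
Step 2: Total measure of domain = 2.59 + 0.49 + 1.93 + 1.37 + 0.55 = 6.93
Step 3: Average value = 34.3856 / 6.93 = 4.961847


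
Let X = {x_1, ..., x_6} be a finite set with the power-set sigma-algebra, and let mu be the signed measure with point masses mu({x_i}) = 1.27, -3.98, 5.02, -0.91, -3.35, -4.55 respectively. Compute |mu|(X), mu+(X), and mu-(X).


Step 1: Every measurable set is a union of atoms (the cells / points), so a Hahn decomposition is
  obtained by grouping atoms by sign: P = union of atoms with mu > 0, N = union of the remaining atoms.
  Atoms in P (indices): 1, 3;  atoms in N (indices): 2, 4, 5, 6
  Positive values: 1.27, 5.02
  Negative values: -3.98, -0.91, -3.35, -4.55
Step 2: mu+(X) = mu(P) = sum of positive atom values = 6.29
Step 3: mu-(X) = -mu(N) = sum of |negative atom values| = 12.79
Step 4: |mu|(X) = mu+(X) + mu-(X) = 6.29 + 12.79 = 19.08


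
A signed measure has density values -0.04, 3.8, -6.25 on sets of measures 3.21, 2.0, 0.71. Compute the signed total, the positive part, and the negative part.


Step 1: Compute signed measure on each set:
  Set 1: -0.04 * 3.21 = -0.1284
  Set 2: 3.8 * 2.0 = 7.6
  Set 3: -6.25 * 0.71 = -4.4375
Step 2: Total signed measure = (-0.1284) + (7.6) + (-4.4375)
     = 3.0341
Step 3: Positive part mu+(X) = sum of positive contributions = 7.6
Step 4: Negative part mu-(X) = |sum of negative contributions| = 4.5659


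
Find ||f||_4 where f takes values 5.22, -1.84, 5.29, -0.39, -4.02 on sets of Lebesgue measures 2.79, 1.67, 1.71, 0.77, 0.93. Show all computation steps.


Step 1: Compute |f_i|^4 for each value:
  |5.22|^4 = 742.475303
  |-1.84|^4 = 11.462287
  |5.29|^4 = 783.109853
  |-0.39|^4 = 0.023134
  |-4.02|^4 = 261.158528
Step 2: Multiply by measures and sum:
  742.475303 * 2.79 = 2071.506094
  11.462287 * 1.67 = 19.14202
  783.109853 * 1.71 = 1339.117848
  0.023134 * 0.77 = 0.017813
  261.158528 * 0.93 = 242.877431
Sum = 2071.506094 + 19.14202 + 1339.117848 + 0.017813 + 242.877431 = 3672.661207
Step 3: Take the p-th root:
||f||_4 = (3672.661207)^(1/4) = 7.78476


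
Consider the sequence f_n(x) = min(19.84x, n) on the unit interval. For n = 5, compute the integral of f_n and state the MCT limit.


f(x) = 19.84x on [0,1]; f_n(x) = min(19.84x, n). At n = 5:
Step 1: f(x) reaches 5 at x = 5/19.84 = 0.252016
Step 2: integral(f_5) = integral(19.84x, 0, 0.252016) + integral(5, 0.252016, 1)
       = 19.84*0.252016^2/2 + 5*(1 - 0.252016)
       = 0.63004 + 3.739919
       = 4.36996
Step 3: As n -> infinity, f_n increases to f, so by MCT integral(f_n) -> integral(f) = 19.84/2 = 9.92.
Convergence: integral(f_5) = 4.36996 -> 9.92 as n -> infinity


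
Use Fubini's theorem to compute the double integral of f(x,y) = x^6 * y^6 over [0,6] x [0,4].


By Fubini's theorem, the double integral factors as a product of single integrals:
Step 1: integral_0^6 x^6 dx = [x^7/7] from 0 to 6
     = 6^7/7 = 39990.857143
Step 2: integral_0^4 y^6 dy = [y^7/7] from 0 to 4
     = 4^7/7 = 2340.571429
Step 3: Double integral = 39990.857143 * 2340.571429 = 9.360146e+07


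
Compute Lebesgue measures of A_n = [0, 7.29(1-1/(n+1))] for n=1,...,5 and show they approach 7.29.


By continuity of measure from below: if A_n increases to A, then m(A_n) -> m(A).
Here A = [0, 7.29], so m(A) = 7.29
Step 1: a_1 = 7.29*(1 - 1/2) = 3.645, m(A_1) = 3.645
Step 2: a_2 = 7.29*(1 - 1/3) = 4.86, m(A_2) = 4.86
Step 3: a_3 = 7.29*(1 - 1/4) = 5.4675, m(A_3) = 5.4675
Step 4: a_4 = 7.29*(1 - 1/5) = 5.832, m(A_4) = 5.832
Step 5: a_5 = 7.29*(1 - 1/6) = 6.075, m(A_5) = 6.075
Limit: m(A_n) -> m([0,7.29]) = 7.29


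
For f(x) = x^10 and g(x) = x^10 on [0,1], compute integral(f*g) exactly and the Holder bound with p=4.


Step 1: Exact integral of f*g = integral(x^20, 0, 1) = 1/21
     = 0.047619
Step 2: Holder bound with p=4, q=1.333333:
  ||f||_p = (integral x^40 dx)^(1/4) = (1/41)^(1/4) = 0.395188
  ||g||_q = (integral x^13.333333 dx)^(1/1.333333) = (1/14.333333)^(1/1.333333) = 0.13575
Step 3: Holder bound = ||f||_p * ||g||_q = 0.395188 * 0.13575 = 0.053647
Verification: 0.047619 <= 0.053647 (Holder holds)


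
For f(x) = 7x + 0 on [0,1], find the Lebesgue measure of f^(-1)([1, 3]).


f^(-1)([1, 3]) = {x : 1 <= 7x + 0 <= 3}
Solving: (1 - 0)/7 <= x <= (3 - 0)/7
= [0.142857, 0.428571]
Intersecting with [0,1]: [0.142857, 0.428571]
Measure = 0.428571 - 0.142857 = 0.285714


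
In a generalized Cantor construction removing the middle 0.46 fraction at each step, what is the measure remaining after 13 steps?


Step 1: At each step, fraction remaining = 1 - 0.46 = 0.54
Step 2: After 13 steps, measure = (0.54)^13
Result = 3.319853e-04


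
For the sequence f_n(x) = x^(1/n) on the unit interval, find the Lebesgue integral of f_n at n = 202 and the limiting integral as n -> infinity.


At n = 202: f_202(x) = x^(1/202).
Step 1: integral(x^(1/202), 0, 1) = [x^(1/202+1) / (1/202+1)] from 0 to 1
     = 1 / (1/202 + 1) = 1 / ((202+1)/202) = 202/(202+1)
     = 202/203 = 0.995074
Step 2: As n -> infinity, f_n(x) = x^(1/n) -> 1 for x in (0,1], and f_n is increasing in n.
By MCT, lim_n integral(f_n) = integral(lim_n f_n) = integral(1, 0, 1) = 1.
Step 3: Verify convergence: 202/203 = 0.995074 -> 1


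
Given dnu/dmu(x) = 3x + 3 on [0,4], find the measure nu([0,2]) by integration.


nu(A) = integral_A (dnu/dmu) dmu = integral_0^2 (3x + 3) dx
Step 1: Antiderivative F(x) = (3/2)x^2 + 3x
Step 2: F(2) = (3/2)*2^2 + 3*2 = 6 + 6 = 12
Step 3: F(0) = (3/2)*0^2 + 3*0 = 0.0 + 0 = 0.0
Step 4: nu([0,2]) = F(2) - F(0) = 12 - 0.0 = 12


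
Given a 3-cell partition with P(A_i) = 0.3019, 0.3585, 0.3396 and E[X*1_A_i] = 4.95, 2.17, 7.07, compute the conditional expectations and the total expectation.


For each cell A_i: E[X|A_i] = E[X*1_A_i] / P(A_i)
Step 1: E[X|A_1] = 4.95 / 0.3019 = 16.396158
Step 2: E[X|A_2] = 2.17 / 0.3585 = 6.052999
Step 3: E[X|A_3] = 7.07 / 0.3396 = 20.81861
Verification: E[X] = sum E[X*1_A_i] = 4.95 + 2.17 + 7.07 = 14.19


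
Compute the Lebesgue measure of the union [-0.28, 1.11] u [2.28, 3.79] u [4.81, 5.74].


For pairwise disjoint intervals, m(union) = sum of lengths.
= (1.11 - -0.28) + (3.79 - 2.28) + (5.74 - 4.81)
= 1.39 + 1.51 + 0.93
= 3.83


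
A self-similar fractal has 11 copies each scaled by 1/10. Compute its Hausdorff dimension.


For a self-similar set with N copies scaled by 1/r:
dim_H = log(N)/log(r) = log(11)/log(10)
= 2.397895/2.302585
= 1.041393


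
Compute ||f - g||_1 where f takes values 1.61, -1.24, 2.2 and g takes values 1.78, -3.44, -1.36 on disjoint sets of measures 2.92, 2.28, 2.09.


Step 1: Compute differences f_i - g_i:
  1.61 - 1.78 = -0.17
  -1.24 - -3.44 = 2.2
  2.2 - -1.36 = 3.56
Step 2: Compute |diff|^1 * measure for each set:
  |-0.17|^1 * 2.92 = 0.17 * 2.92 = 0.4964
  |2.2|^1 * 2.28 = 2.2 * 2.28 = 5.016
  |3.56|^1 * 2.09 = 3.56 * 2.09 = 7.4404
Step 3: Sum = 12.9528
Step 4: ||f-g||_1 = (12.9528)^(1/1) = 12.9528


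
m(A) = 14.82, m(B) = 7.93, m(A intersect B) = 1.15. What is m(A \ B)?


m(A \ B) = m(A) - m(A n B)
= 14.82 - 1.15
= 13.67


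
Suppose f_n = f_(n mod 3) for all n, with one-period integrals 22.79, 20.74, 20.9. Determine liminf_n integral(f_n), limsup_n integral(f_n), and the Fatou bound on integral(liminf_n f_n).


The sequence (integral(f_n)) is periodic with period 3, repeating the values 22.79, 20.74, 20.9 indefinitely.
Step 1: For a periodic sequence, every tail (a_m, a_(m+1), ...) contains all 3 period values infinitely often.
Step 2: Hence inf of every tail = min of the period values = min(22.79, 20.74, 20.9) = 20.74.
        liminf_n integral(f_n) = sup over m of (inf of tail from m) = 20.74.
Step 3: Similarly sup of every tail = max of the period values = 22.79.
        limsup_n integral(f_n) = 22.79.
Step 4: Fatou's lemma: integral(liminf_n f_n) <= liminf_n integral(f_n) = 20.74.
        So the integral of the pointwise liminf is at most 20.74.


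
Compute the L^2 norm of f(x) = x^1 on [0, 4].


Step 1: ||f||_2 = (integral_0^4 |x^1|^2 dx)^(1/2)
     = (integral_0^4 x^2 dx)^(1/2)
Step 2: integral_0^4 x^2 dx = [x^3/(3)] from 0 to 4 = 4^3/3
     = 64/3 = 21.333333
Step 3: ||f||_2 = (21.333333)^(1/2) = 4.618802


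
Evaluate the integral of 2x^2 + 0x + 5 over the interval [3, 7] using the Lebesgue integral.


The Lebesgue integral of a Riemann-integrable function agrees with the Riemann integral.
Antiderivative F(x) = (2/3)x^3 + (0/2)x^2 + 5x
F(7) = (2/3)*7^3 + (0/2)*7^2 + 5*7
     = (2/3)*343 + (0/2)*49 + 5*7
     = 228.666667 + 0.0 + 35
     = 263.666667
F(3) = 33
Integral = F(7) - F(3) = 263.666667 - 33 = 230.666667


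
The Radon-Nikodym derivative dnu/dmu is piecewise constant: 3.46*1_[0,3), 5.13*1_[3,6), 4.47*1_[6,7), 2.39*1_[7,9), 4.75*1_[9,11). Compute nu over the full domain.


Integrate each piece of the Radon-Nikodym derivative:
Step 1: integral_0^3 3.46 dx = 3.46*(3-0) = 3.46*3 = 10.38
Step 2: integral_3^6 5.13 dx = 5.13*(6-3) = 5.13*3 = 15.39
Step 3: integral_6^7 4.47 dx = 4.47*(7-6) = 4.47*1 = 4.47
Step 4: integral_7^9 2.39 dx = 2.39*(9-7) = 2.39*2 = 4.78
Step 5: integral_9^11 4.75 dx = 4.75*(11-9) = 4.75*2 = 9.5
Total: 10.38 + 15.39 + 4.47 + 4.78 + 9.5 = 44.52


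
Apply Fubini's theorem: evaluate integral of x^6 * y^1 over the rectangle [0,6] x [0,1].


By Fubini's theorem, the double integral factors as a product of single integrals:
Step 1: integral_0^6 x^6 dx = [x^7/7] from 0 to 6
     = 6^7/7 = 39990.857143
Step 2: integral_0^1 y^1 dy = [y^2/2] from 0 to 1
     = 1^2/2 = 0.5
Step 3: Double integral = 39990.857143 * 0.5 = 19995.428571


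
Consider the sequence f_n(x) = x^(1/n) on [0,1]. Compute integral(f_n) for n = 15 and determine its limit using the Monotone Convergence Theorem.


At n = 15: f_15(x) = x^(1/15).
Step 1: integral(x^(1/15), 0, 1) = [x^(1/15+1) / (1/15+1)] from 0 to 1
     = 1 / (1/15 + 1) = 1 / ((15+1)/15) = 15/(15+1)
     = 15/16 = 0.9375
Step 2: As n -> infinity, f_n(x) = x^(1/n) -> 1 for x in (0,1], and f_n is increasing in n.
By MCT, lim_n integral(f_n) = integral(lim_n f_n) = integral(1, 0, 1) = 1.
Step 3: Verify convergence: 15/16 = 0.9375 -> 1


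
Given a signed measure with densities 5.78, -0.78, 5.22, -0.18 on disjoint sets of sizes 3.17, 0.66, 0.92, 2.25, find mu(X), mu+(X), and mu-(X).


Step 1: Compute signed measure on each set:
  Set 1: 5.78 * 3.17 = 18.3226
  Set 2: -0.78 * 0.66 = -0.5148
  Set 3: 5.22 * 0.92 = 4.8024
  Set 4: -0.18 * 2.25 = -0.405
Step 2: Total signed measure = (18.3226) + (-0.5148) + (4.8024) + (-0.405)
     = 22.2052
Step 3: Positive part mu+(X) = sum of positive contributions = 23.125
Step 4: Negative part mu-(X) = |sum of negative contributions| = 0.9198


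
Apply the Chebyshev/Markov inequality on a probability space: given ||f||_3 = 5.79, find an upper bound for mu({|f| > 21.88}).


Chebyshev/Markov inequality: mu(|f| > eps) <= (||f||_p / eps)^p
Step 1: ||f||_3 / eps = 5.79 / 21.88 = 0.264625
Step 2: Raise to power p = 3:
  (0.264625)^3 = 0.018531
Step 3: Therefore mu(|f| > 21.88) <= 0.018531


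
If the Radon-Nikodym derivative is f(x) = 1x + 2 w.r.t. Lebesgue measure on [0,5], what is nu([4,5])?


nu(A) = integral_A (dnu/dmu) dmu = integral_4^5 (1x + 2) dx
Step 1: Antiderivative F(x) = (1/2)x^2 + 2x
Step 2: F(5) = (1/2)*5^2 + 2*5 = 12.5 + 10 = 22.5
Step 3: F(4) = (1/2)*4^2 + 2*4 = 8 + 8 = 16
Step 4: nu([4,5]) = F(5) - F(4) = 22.5 - 16 = 6.5


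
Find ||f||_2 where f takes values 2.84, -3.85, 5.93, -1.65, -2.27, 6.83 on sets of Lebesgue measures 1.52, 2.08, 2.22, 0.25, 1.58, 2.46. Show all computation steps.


Step 1: Compute |f_i|^2 for each value:
  |2.84|^2 = 8.0656
  |-3.85|^2 = 14.8225
  |5.93|^2 = 35.1649
  |-1.65|^2 = 2.7225
  |-2.27|^2 = 5.1529
  |6.83|^2 = 46.6489
Step 2: Multiply by measures and sum:
  8.0656 * 1.52 = 12.259712
  14.8225 * 2.08 = 30.8308
  35.1649 * 2.22 = 78.066078
  2.7225 * 0.25 = 0.680625
  5.1529 * 1.58 = 8.141582
  46.6489 * 2.46 = 114.756294
Sum = 12.259712 + 30.8308 + 78.066078 + 0.680625 + 8.141582 + 114.756294 = 244.735091
Step 3: Take the p-th root:
||f||_2 = (244.735091)^(1/2) = 15.644011


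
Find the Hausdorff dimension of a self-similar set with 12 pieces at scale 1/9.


For a self-similar set with N copies scaled by 1/r:
dim_H = log(N)/log(r) = log(12)/log(9)
= 2.484907/2.197225
= 1.13093


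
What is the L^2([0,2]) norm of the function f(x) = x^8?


Step 1: ||f||_2 = (integral_0^2 |x^8|^2 dx)^(1/2)
     = (integral_0^2 x^16 dx)^(1/2)
Step 2: integral_0^2 x^16 dx = [x^17/(17)] from 0 to 2 = 2^17/17
     = 131072/17 = 7710.117647
Step 3: ||f||_2 = (7710.117647)^(1/2) = 87.807276


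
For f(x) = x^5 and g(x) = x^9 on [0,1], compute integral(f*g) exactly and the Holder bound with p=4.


Step 1: Exact integral of f*g = integral(x^14, 0, 1) = 1/15
     = 0.066667
Step 2: Holder bound with p=4, q=1.333333:
  ||f||_p = (integral x^20 dx)^(1/4) = (1/21)^(1/4) = 0.467138
  ||g||_q = (integral x^12 dx)^(1/1.333333) = (1/13)^(1/1.333333) = 0.146064
Step 3: Holder bound = ||f||_p * ||g||_q = 0.467138 * 0.146064 = 0.068232
Verification: 0.066667 <= 0.068232 (Holder holds)


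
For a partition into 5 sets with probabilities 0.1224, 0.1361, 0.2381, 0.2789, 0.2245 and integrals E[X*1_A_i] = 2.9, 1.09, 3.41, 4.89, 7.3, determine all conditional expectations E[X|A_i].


For each cell A_i: E[X|A_i] = E[X*1_A_i] / P(A_i)
Step 1: E[X|A_1] = 2.9 / 0.1224 = 23.69281
Step 2: E[X|A_2] = 1.09 / 0.1361 = 8.008817
Step 3: E[X|A_3] = 3.41 / 0.2381 = 14.321714
Step 4: E[X|A_4] = 4.89 / 0.2789 = 17.533166
Step 5: E[X|A_5] = 7.3 / 0.2245 = 32.516704
Verification: E[X] = sum E[X*1_A_i] = 2.9 + 1.09 + 3.41 + 4.89 + 7.3 = 19.59


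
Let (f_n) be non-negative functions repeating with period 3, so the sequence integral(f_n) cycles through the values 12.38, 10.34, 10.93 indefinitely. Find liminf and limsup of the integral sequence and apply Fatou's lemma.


The sequence (integral(f_n)) is periodic with period 3, repeating the values 12.38, 10.34, 10.93 indefinitely.
Step 1: For a periodic sequence, every tail (a_m, a_(m+1), ...) contains all 3 period values infinitely often.
Step 2: Hence inf of every tail = min of the period values = min(12.38, 10.34, 10.93) = 10.34.
        liminf_n integral(f_n) = sup over m of (inf of tail from m) = 10.34.
Step 3: Similarly sup of every tail = max of the period values = 12.38.
        limsup_n integral(f_n) = 12.38.
Step 4: Fatou's lemma: integral(liminf_n f_n) <= liminf_n integral(f_n) = 10.34.
        So the integral of the pointwise liminf is at most 10.34.


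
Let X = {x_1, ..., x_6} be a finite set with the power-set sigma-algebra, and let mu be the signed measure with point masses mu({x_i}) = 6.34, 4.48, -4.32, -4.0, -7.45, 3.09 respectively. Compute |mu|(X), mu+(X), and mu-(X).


Step 1: Every measurable set is a union of atoms (the cells / points), so a Hahn decomposition is
  obtained by grouping atoms by sign: P = union of atoms with mu > 0, N = union of the remaining atoms.
  Atoms in P (indices): 1, 2, 6;  atoms in N (indices): 3, 4, 5
  Positive values: 6.34, 4.48, 3.09
  Negative values: -4.32, -4, -7.45
Step 2: mu+(X) = mu(P) = sum of positive atom values = 13.91
Step 3: mu-(X) = -mu(N) = sum of |negative atom values| = 15.77
Step 4: |mu|(X) = mu+(X) + mu-(X) = 13.91 + 15.77 = 29.68


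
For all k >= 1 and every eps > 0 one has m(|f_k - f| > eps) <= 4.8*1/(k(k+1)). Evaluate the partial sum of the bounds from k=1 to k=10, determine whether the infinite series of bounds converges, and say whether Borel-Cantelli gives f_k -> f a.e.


Step 1: List the terms 4.8*1/(k(k+1)) for k = 1 to 10:
  k=1: 2.4
  k=2: 0.8
  k=3: 0.4
  k=4: 0.24
  k=5: 0.16
  k=6: 0.114286
  k=7: 0.085714
  k=8: 0.066667
  k=9: 0.053333
  k=10: 0.043636
Step 2: Partial sum = 2.4 + 0.8 + 0.4 + 0.24 + 0.16 + 0.114286 + 0.085714 + 0.066667 + 0.053333 + 0.043636
     = 4.363636
Step 3: The full series sum_(k>=1) 4.8*1/(k(k+1)) converges (telescoping series sum 1/(k(k+1)) = 1; a constant multiple of a convergent series converges).
Step 4: Fix eps > 0. Since sum_k m(|f_k - f| > eps) < infinity, the Borel-Cantelli lemma gives
        m(limsup_k {|f_k - f| > eps}) = 0, i.e. for a.e. x, |f_k(x) - f(x)| <= eps for all large k.
        Applying this with eps = 1/j for j = 1, 2, ... and intersecting the countably many full-measure sets,
        for a.e. x we get limsup_k |f_k(x) - f(x)| <= 1/j for every j, hence f_k -> f almost everywhere.
Conclusion: series converges; Borel-Cantelli yields f_k -> f a.e.


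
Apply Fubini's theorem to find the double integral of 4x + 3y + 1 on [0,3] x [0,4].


By Fubini, integrate in x first, then y.
Step 1: Fix y, integrate over x in [0,3]:
  integral(4x + 3y + 1, x=0..3)
  = 4*(3^2 - 0^2)/2 + (3y + 1)*(3 - 0)
  = 18 + (3y + 1)*3
  = 18 + 9y + 3
  = 21 + 9y
Step 2: Integrate over y in [0,4]:
  integral(21 + 9y, y=0..4)
  = 21*4 + 9*(4^2 - 0^2)/2
  = 84 + 72
  = 156


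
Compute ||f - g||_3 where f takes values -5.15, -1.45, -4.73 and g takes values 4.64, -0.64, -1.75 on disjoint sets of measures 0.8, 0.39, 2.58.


Step 1: Compute differences f_i - g_i:
  -5.15 - 4.64 = -9.79
  -1.45 - -0.64 = -0.81
  -4.73 - -1.75 = -2.98
Step 2: Compute |diff|^3 * measure for each set:
  |-9.79|^3 * 0.8 = 938.313739 * 0.8 = 750.650991
  |-0.81|^3 * 0.39 = 0.531441 * 0.39 = 0.207262
  |-2.98|^3 * 2.58 = 26.463592 * 2.58 = 68.276067
Step 3: Sum = 819.134321
Step 4: ||f-g||_3 = (819.134321)^(1/3) = 9.356607


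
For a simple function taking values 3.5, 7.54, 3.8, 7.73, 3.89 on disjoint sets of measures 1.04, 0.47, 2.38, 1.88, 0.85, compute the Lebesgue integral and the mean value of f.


Step 1: Integral = sum(value_i * measure_i)
= 3.5*1.04 + 7.54*0.47 + 3.8*2.38 + 7.73*1.88 + 3.89*0.85
= 3.64 + 3.5438 + 9.044 + 14.5324 + 3.3065
= 34.0667
Step 2: Total measure of domain = 1.04 + 0.47 + 2.38 + 1.88 + 0.85 = 6.62
Step 3: Average value = 34.0667 / 6.62 = 5.146027


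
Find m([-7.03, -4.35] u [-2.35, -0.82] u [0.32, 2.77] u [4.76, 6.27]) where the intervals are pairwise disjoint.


For pairwise disjoint intervals, m(union) = sum of lengths.
= (-4.35 - -7.03) + (-0.82 - -2.35) + (2.77 - 0.32) + (6.27 - 4.76)
= 2.68 + 1.53 + 2.45 + 1.51
= 8.17


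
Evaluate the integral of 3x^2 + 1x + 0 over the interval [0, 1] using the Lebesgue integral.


The Lebesgue integral of a Riemann-integrable function agrees with the Riemann integral.
Antiderivative F(x) = (3/3)x^3 + (1/2)x^2 + 0x
F(1) = (3/3)*1^3 + (1/2)*1^2 + 0*1
     = (3/3)*1 + (1/2)*1 + 0*1
     = 1 + 0.5 + 0
     = 1.5
F(0) = 0.0
Integral = F(1) - F(0) = 1.5 - 0.0 = 1.5


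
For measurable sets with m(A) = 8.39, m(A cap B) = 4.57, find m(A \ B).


m(A \ B) = m(A) - m(A n B)
= 8.39 - 4.57
= 3.82


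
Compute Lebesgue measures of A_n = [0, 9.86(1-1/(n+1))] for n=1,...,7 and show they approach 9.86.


By continuity of measure from below: if A_n increases to A, then m(A_n) -> m(A).
Here A = [0, 9.86], so m(A) = 9.86
Step 1: a_1 = 9.86*(1 - 1/2) = 4.93, m(A_1) = 4.93
Step 2: a_2 = 9.86*(1 - 1/3) = 6.5733, m(A_2) = 6.5733
Step 3: a_3 = 9.86*(1 - 1/4) = 7.395, m(A_3) = 7.395
Step 4: a_4 = 9.86*(1 - 1/5) = 7.888, m(A_4) = 7.888
Step 5: a_5 = 9.86*(1 - 1/6) = 8.2167, m(A_5) = 8.2167
Step 6: a_6 = 9.86*(1 - 1/7) = 8.4514, m(A_6) = 8.4514
Step 7: a_7 = 9.86*(1 - 1/8) = 8.6275, m(A_7) = 8.6275
Limit: m(A_n) -> m([0,9.86]) = 9.86


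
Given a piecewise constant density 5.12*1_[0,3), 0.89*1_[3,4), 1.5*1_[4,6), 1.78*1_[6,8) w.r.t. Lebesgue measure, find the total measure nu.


Integrate each piece of the Radon-Nikodym derivative:
Step 1: integral_0^3 5.12 dx = 5.12*(3-0) = 5.12*3 = 15.36
Step 2: integral_3^4 0.89 dx = 0.89*(4-3) = 0.89*1 = 0.89
Step 3: integral_4^6 1.5 dx = 1.5*(6-4) = 1.5*2 = 3
Step 4: integral_6^8 1.78 dx = 1.78*(8-6) = 1.78*2 = 3.56
Total: 15.36 + 0.89 + 3 + 3.56 = 22.81


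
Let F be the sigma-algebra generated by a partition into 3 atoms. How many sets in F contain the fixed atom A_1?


Each element of F is a union of some subset S of the 3 atoms.
The element contains A_1 iff A_1 is in S.
So we count subsets S of {A_1,...,A_3} with A_1 in S: choose freely among the other 2 atoms.
Count = 2^(3-1) = 2^2 = 4.


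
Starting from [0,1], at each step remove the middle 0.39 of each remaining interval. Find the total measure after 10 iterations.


Step 1: At each step, fraction remaining = 1 - 0.39 = 0.61
Step 2: After 10 steps, measure = (0.61)^10
Result = 0.007133


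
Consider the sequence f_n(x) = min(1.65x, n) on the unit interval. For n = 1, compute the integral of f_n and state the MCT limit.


f(x) = 1.65x on [0,1]; f_n(x) = min(1.65x, n). At n = 1:
Step 1: f(x) reaches 1 at x = 1/1.65 = 0.606061
Step 2: integral(f_1) = integral(1.65x, 0, 0.606061) + integral(1, 0.606061, 1)
       = 1.65*0.606061^2/2 + 1*(1 - 0.606061)
       = 0.30303 + 0.393939
       = 0.69697
Step 3: As n -> infinity, f_n increases to f, so by MCT integral(f_n) -> integral(f) = 1.65/2 = 0.825.
Convergence: integral(f_1) = 0.69697 -> 0.825 as n -> infinity


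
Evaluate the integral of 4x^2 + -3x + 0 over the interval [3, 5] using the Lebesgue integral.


The Lebesgue integral of a Riemann-integrable function agrees with the Riemann integral.
Antiderivative F(x) = (4/3)x^3 + (-3/2)x^2 + 0x
F(5) = (4/3)*5^3 + (-3/2)*5^2 + 0*5
     = (4/3)*125 + (-3/2)*25 + 0*5
     = 166.666667 + -37.5 + 0
     = 129.166667
F(3) = 22.5
Integral = F(5) - F(3) = 129.166667 - 22.5 = 106.666667


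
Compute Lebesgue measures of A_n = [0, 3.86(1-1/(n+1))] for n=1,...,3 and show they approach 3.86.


By continuity of measure from below: if A_n increases to A, then m(A_n) -> m(A).
Here A = [0, 3.86], so m(A) = 3.86
Step 1: a_1 = 3.86*(1 - 1/2) = 1.93, m(A_1) = 1.93
Step 2: a_2 = 3.86*(1 - 1/3) = 2.5733, m(A_2) = 2.5733
Step 3: a_3 = 3.86*(1 - 1/4) = 2.895, m(A_3) = 2.895
Limit: m(A_n) -> m([0,3.86]) = 3.86


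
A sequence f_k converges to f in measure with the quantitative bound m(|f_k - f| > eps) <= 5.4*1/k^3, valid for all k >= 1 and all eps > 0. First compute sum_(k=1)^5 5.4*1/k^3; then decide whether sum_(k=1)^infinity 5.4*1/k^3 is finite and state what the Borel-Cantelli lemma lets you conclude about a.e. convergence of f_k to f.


Step 1: List the terms 5.4*1/k^3 for k = 1 to 5:
  k=1: 5.4
  k=2: 0.675
  k=3: 0.2
  k=4: 0.084375
  k=5: 0.0432
Step 2: Partial sum = 5.4 + 0.675 + 0.2 + 0.084375 + 0.0432
     = 6.402575
Step 3: The full series sum_(k>=1) 5.4*1/k^3 converges (p-series with p = 3 > 1; a constant multiple of a convergent series converges).
Step 4: Fix eps > 0. Since sum_k m(|f_k - f| > eps) < infinity, the Borel-Cantelli lemma gives
        m(limsup_k {|f_k - f| > eps}) = 0, i.e. for a.e. x, |f_k(x) - f(x)| <= eps for all large k.
        Applying this with eps = 1/j for j = 1, 2, ... and intersecting the countably many full-measure sets,
        for a.e. x we get limsup_k |f_k(x) - f(x)| <= 1/j for every j, hence f_k -> f almost everywhere.
Conclusion: series converges; Borel-Cantelli yields f_k -> f a.e.


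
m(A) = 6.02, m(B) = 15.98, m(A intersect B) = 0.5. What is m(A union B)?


By inclusion-exclusion: m(A u B) = m(A) + m(B) - m(A n B)
= 6.02 + 15.98 - 0.5
= 21.5


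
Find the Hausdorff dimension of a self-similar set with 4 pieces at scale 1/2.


For a self-similar set with N copies scaled by 1/r:
dim_H = log(N)/log(r) = log(4)/log(2)
= 1.386294/0.693147
= 2


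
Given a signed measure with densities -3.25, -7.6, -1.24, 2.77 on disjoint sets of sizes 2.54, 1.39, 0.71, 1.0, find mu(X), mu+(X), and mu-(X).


Step 1: Compute signed measure on each set:
  Set 1: -3.25 * 2.54 = -8.255
  Set 2: -7.6 * 1.39 = -10.564
  Set 3: -1.24 * 0.71 = -0.8804
  Set 4: 2.77 * 1.0 = 2.77
Step 2: Total signed measure = (-8.255) + (-10.564) + (-0.8804) + (2.77)
     = -16.9294
Step 3: Positive part mu+(X) = sum of positive contributions = 2.77
Step 4: Negative part mu-(X) = |sum of negative contributions| = 19.6994


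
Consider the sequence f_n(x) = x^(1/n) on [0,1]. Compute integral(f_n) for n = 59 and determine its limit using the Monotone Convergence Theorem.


At n = 59: f_59(x) = x^(1/59).
Step 1: integral(x^(1/59), 0, 1) = [x^(1/59+1) / (1/59+1)] from 0 to 1
     = 1 / (1/59 + 1) = 1 / ((59+1)/59) = 59/(59+1)
     = 59/60 = 0.983333
Step 2: As n -> infinity, f_n(x) = x^(1/n) -> 1 for x in (0,1], and f_n is increasing in n.
By MCT, lim_n integral(f_n) = integral(lim_n f_n) = integral(1, 0, 1) = 1.
Step 3: Verify convergence: 59/60 = 0.983333 -> 1


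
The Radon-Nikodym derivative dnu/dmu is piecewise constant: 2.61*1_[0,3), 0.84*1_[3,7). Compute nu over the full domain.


Integrate each piece of the Radon-Nikodym derivative:
Step 1: integral_0^3 2.61 dx = 2.61*(3-0) = 2.61*3 = 7.83
Step 2: integral_3^7 0.84 dx = 0.84*(7-3) = 0.84*4 = 3.36
Total: 7.83 + 3.36 = 11.19


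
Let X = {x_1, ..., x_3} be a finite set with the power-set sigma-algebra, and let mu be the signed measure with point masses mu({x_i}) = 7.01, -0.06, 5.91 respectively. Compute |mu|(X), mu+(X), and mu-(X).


Step 1: Every measurable set is a union of atoms (the cells / points), so a Hahn decomposition is
  obtained by grouping atoms by sign: P = union of atoms with mu > 0, N = union of the remaining atoms.
  Atoms in P (indices): 1, 3;  atoms in N (indices): 2
  Positive values: 7.01, 5.91
  Negative values: -0.06
Step 2: mu+(X) = mu(P) = sum of positive atom values = 12.92
Step 3: mu-(X) = -mu(N) = sum of |negative atom values| = 0.06
Step 4: |mu|(X) = mu+(X) + mu-(X) = 12.92 + 0.06 = 12.98


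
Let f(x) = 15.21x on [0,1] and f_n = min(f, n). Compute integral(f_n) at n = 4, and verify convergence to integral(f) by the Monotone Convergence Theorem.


f(x) = 15.21x on [0,1]; f_n(x) = min(15.21x, n). At n = 4:
Step 1: f(x) reaches 4 at x = 4/15.21 = 0.262985
Step 2: integral(f_4) = integral(15.21x, 0, 0.262985) + integral(4, 0.262985, 1)
       = 15.21*0.262985^2/2 + 4*(1 - 0.262985)
       = 0.52597 + 2.94806
       = 3.47403
Step 3: As n -> infinity, f_n increases to f, so by MCT integral(f_n) -> integral(f) = 15.21/2 = 7.605.
Convergence: integral(f_4) = 3.47403 -> 7.605 as n -> infinity
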